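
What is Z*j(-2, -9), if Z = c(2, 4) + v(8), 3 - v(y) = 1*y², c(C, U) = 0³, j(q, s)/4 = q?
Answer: 488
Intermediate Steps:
j(q, s) = 4*q
c(C, U) = 0
v(y) = 3 - y²
Z = -61 (Z = 0 + (3 - 1*8²) = 0 + (3 - 1*64) = 0 + (3 - 64) = 0 - 61 = -61)
Z*j(-2, -9) = -244*(-2) = -61*(-8) = 488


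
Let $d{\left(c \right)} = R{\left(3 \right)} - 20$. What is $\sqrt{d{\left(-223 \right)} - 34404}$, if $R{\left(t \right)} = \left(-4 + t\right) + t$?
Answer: $i \sqrt{34422} \approx 185.53 i$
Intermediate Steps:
$R{\left(t \right)} = -4 + 2 t$
$d{\left(c \right)} = -18$ ($d{\left(c \right)} = \left(-4 + 2 \cdot 3\right) - 20 = \left(-4 + 6\right) - 20 = 2 - 20 = -18$)
$\sqrt{d{\left(-223 \right)} - 34404} = \sqrt{-18 - 34404} = \sqrt{-34422} = i \sqrt{34422}$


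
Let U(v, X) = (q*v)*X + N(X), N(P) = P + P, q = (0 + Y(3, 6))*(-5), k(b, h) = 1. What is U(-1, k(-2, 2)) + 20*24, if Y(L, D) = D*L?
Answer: 572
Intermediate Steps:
q = -90 (q = (0 + 6*3)*(-5) = (0 + 18)*(-5) = 18*(-5) = -90)
N(P) = 2*P
U(v, X) = 2*X - 90*X*v (U(v, X) = (-90*v)*X + 2*X = -90*X*v + 2*X = 2*X - 90*X*v)
U(-1, k(-2, 2)) + 20*24 = 2*1*(1 - 45*(-1)) + 20*24 = 2*1*(1 + 45) + 480 = 2*1*46 + 480 = 92 + 480 = 572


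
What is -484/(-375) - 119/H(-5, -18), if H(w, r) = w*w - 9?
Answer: -36881/6000 ≈ -6.1468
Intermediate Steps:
H(w, r) = -9 + w² (H(w, r) = w² - 9 = -9 + w²)
-484/(-375) - 119/H(-5, -18) = -484/(-375) - 119/(-9 + (-5)²) = -484*(-1/375) - 119/(-9 + 25) = 484/375 - 119/16 = -36881/6000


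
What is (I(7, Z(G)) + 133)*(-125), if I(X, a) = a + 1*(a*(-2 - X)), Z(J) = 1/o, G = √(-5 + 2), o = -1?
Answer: -17625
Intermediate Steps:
G = I*√3 (G = √(-3) = I*√3 ≈ 1.732*I)
Z(J) = -1 (Z(J) = 1/(-1) = -1)
I(X, a) = a + a*(-2 - X)
(I(7, Z(G)) + 133)*(-125) = (-1*(-1)*(1 + 7) + 133)*(-125) = (-1*(-1)*8 + 133)*(-125) = (8 + 133)*(-125) = 141*(-125) = -17625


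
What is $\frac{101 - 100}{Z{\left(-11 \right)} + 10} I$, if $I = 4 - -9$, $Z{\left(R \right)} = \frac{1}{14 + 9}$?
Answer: $\frac{299}{231} \approx 1.2944$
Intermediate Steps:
$Z{\left(R \right)} = \frac{1}{23}$
$I = 13$ ($I = 4 + 9 = 13$)
$\frac{101 - 100}{Z{\left(-11 \right)} + 10} I = \frac{101 - 100}{\frac{1}{23} + 10} \cdot 13 = 1 \frac{1}{\frac{231}{23}} \cdot 13 = 1 \cdot \frac{23}{231} \cdot 13 = \frac{23}{231} \cdot 13 = \frac{299}{231}$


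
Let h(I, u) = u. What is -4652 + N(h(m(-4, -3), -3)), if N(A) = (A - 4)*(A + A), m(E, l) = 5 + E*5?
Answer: -4610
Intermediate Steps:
m(E, l) = 5 + 5*E
N(A) = 2*A*(-4 + A) (N(A) = (-4 + A)*(2*A) = 2*A*(-4 + A))
-4652 + N(h(m(-4, -3), -3)) = -4652 + 2*(-3)*(-4 - 3) = -4652 + 2*(-3)*(-7) = -4652 + 42 = -4610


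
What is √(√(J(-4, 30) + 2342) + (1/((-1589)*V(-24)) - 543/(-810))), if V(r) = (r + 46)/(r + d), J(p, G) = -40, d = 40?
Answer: √(1657816205430 + 2474675072100*√2302)/1573110 ≈ 6.9749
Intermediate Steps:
V(r) = (46 + r)/(40 + r) (V(r) = (r + 46)/(r + 40) = (46 + r)/(40 + r))
√(√(J(-4, 30) + 2342) + (1/((-1589)*V(-24)) - 543/(-810))) = √(√(-40 + 2342) + (1/((-1589)*(((46 - 24)/(40 - 24)))) - 543/(-810))) = √(√2302 + (-1/(1589*(22/16)) - 543*(-1/810))) = √(√2302 + (-1/(1589*((1/16)*22)) + 181/270)) = √(√2302 + (-1/(1589*11/8) + 181/270)) = √(√2302 + (-1/1589*8/11 + 181/270)) = √(√2302 + (-8/17479 + 181/270)) = √(√2302 + 3161539/4719330) = √(3161539/4719330 + √2302)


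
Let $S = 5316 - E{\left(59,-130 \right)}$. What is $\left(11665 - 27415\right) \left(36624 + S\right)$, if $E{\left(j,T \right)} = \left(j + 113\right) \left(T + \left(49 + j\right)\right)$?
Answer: $-720153000$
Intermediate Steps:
$E{\left(j,T \right)} = \left(113 + j\right) \left(49 + T + j\right)$
$S = 9100$ ($S = 5316 - \left(5537 + 59^{2} + 113 \left(-130\right) + 162 \cdot 59 - 7670\right) = 5316 - \left(5537 + 3481 - 14690 + 9558 - 7670\right) = 5316 - -3784 = 5316 + 3784 = 9100$)
$\left(11665 - 27415\right) \left(36624 + S\right) = \left(11665 - 27415\right) \left(36624 + 9100\right) = \left(-15750\right) 45724 = -720153000$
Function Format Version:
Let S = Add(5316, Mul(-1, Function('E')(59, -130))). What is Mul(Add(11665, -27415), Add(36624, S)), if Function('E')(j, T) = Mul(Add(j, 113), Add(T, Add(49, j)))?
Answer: -720153000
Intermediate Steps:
Function('E')(j, T) = Mul(Add(113, j), Add(49, T, j))
S = 9100 (S = Add(5316, Mul(-1, Add(5537, Pow(59, 2), Mul(113, -130), Mul(162, 59), Mul(-130, 59)))) = Add(5316, Mul(-1, Add(5537, 3481, -14690, 9558, -7670))) = Add(5316, Mul(-1, -3784)) = Add(5316, 3784) = 9100)
Mul(Add(11665, -27415), Add(36624, S)) = Mul(Add(11665, -27415), Add(36624, 9100)) = Mul(-15750, 45724) = -720153000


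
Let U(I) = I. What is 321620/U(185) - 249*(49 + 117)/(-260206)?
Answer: 8369510051/4813811 ≈ 1738.6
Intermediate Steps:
321620/U(185) - 249*(49 + 117)/(-260206) = 321620/185 - 249*(49 + 117)/(-260206) = 321620*(1/185) - 249*166*(-1/260206) = 64324/37 - 41334*(-1/260206) = 64324/37 + 20667/130103 = 8369510051/4813811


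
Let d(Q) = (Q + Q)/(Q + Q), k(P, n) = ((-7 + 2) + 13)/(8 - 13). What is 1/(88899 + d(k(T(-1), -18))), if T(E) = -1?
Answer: 1/88900 ≈ 1.1249e-5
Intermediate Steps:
k(P, n) = -8/5 (k(P, n) = (-5 + 13)/(-5) = 8*(-⅕) = -8/5)
d(Q) = 1 (d(Q) = (2*Q)/((2*Q)) = (2*Q)*(1/(2*Q)) = 1)
1/(88899 + d(k(T(-1), -18))) = 1/(88899 + 1) = 1/88900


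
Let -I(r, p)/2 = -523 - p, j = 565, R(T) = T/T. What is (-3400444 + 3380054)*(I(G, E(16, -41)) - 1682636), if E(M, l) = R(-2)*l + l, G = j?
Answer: 34290964060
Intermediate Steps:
R(T) = 1
G = 565
E(M, l) = 2*l (E(M, l) = 1*l + l = l + l = 2*l)
I(r, p) = 1046 + 2*p (I(r, p) = -2*(-523 - p) = 1046 + 2*p)
(-3400444 + 3380054)*(I(G, E(16, -41)) - 1682636) = (-3400444 + 3380054)*((1046 + 2*(2*(-41))) - 1682636) = -20390*((1046 + 2*(-82)) - 1682636) = -20390*((1046 - 164) - 1682636) = -20390*(882 - 1682636) = -20390*(-1681754) = 34290964060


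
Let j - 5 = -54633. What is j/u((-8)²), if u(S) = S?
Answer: -13657/16 ≈ -853.56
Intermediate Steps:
j = -54628 (j = 5 - 54633 = -54628)
j/u((-8)²) = -54628/((-8)²) = -54628/64 = -54628*1/64 = -13657/16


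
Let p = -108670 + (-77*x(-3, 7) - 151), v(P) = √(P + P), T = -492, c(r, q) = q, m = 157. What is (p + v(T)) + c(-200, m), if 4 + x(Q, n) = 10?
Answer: -109126 + 2*I*√246 ≈ -1.0913e+5 + 31.369*I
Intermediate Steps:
x(Q, n) = 6 (x(Q, n) = -4 + 10 = 6)
v(P) = √2*√P (v(P) = √(2*P) = √2*√P)
p = -109283 (p = -108670 + (-77*6 - 151) = -108670 + (-462 - 151) = -108670 - 613 = -109283)
(p + v(T)) + c(-200, m) = (-109283 + √2*√(-492)) + 157 = (-109283 + √2*(2*I*√123)) + 157 = (-109283 + 2*I*√246) + 157 = -109126 + 2*I*√246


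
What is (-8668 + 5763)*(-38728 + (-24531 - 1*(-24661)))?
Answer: 112127190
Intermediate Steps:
(-8668 + 5763)*(-38728 + (-24531 - 1*(-24661))) = -2905*(-38728 + (-24531 + 24661)) = -2905*(-38728 + 130) = -2905*(-38598) = 112127190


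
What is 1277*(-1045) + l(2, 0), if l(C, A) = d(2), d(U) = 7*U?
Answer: -1334451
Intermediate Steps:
l(C, A) = 14 (l(C, A) = 7*2 = 14)
1277*(-1045) + l(2, 0) = 1277*(-1045) + 14 = -1334465 + 14 = -1334451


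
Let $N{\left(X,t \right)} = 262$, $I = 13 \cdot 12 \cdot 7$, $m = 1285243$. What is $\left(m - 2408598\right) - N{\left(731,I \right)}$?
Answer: $-1123617$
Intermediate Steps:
$I = 1092$ ($I = 156 \cdot 7 = 1092$)
$\left(m - 2408598\right) - N{\left(731,I \right)} = \left(1285243 - 2408598\right) - 262 = -1123355 - 262 = -1123617$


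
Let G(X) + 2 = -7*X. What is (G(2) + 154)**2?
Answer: 19044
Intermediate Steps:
G(X) = -2 - 7*X
(G(2) + 154)**2 = ((-2 - 7*2) + 154)**2 = ((-2 - 14) + 154)**2 = (-16 + 154)**2 = 138**2 = 19044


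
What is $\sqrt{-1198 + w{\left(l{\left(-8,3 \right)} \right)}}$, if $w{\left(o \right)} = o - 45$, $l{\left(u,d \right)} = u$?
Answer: $3 i \sqrt{139} \approx 35.37 i$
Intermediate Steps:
$w{\left(o \right)} = -45 + o$
$\sqrt{-1198 + w{\left(l{\left(-8,3 \right)} \right)}} = \sqrt{-1198 - 53} = \sqrt{-1251} = 3 i \sqrt{139}$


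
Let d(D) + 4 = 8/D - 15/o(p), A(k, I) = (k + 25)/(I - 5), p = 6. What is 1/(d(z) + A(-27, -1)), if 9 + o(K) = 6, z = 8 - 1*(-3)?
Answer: 33/68 ≈ 0.48529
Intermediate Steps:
z = 11 (z = 8 + 3 = 11)
o(K) = -3 (o(K) = -9 + 6 = -3)
A(k, I) = (25 + k)/(-5 + I)
d(D) = 1 + 8/D (d(D) = -4 + (8/D - 15/(-3)) = -4 + (8/D - 15*(-⅓)) = -4 + (8/D + 5) = -4 + (5 + 8/D) = 1 + 8/D)
1/(d(z) + A(-27, -1)) = 1/((8 + 11)/11 + (25 - 27)/(-5 - 1)) = 1/((1/11)*19 - 2/(-6)) = 1/(19/11 - ⅙*(-2)) = 1/(19/11 + ⅓) = 1/(68/33) = 33/68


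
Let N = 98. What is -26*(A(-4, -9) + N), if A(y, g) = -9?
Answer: -2314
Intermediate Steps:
-26*(A(-4, -9) + N) = -26*(-9 + 98) = -26*89 = -2314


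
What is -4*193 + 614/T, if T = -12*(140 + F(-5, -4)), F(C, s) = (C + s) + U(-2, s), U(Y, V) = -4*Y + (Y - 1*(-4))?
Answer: -653419/846 ≈ -772.36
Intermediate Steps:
U(Y, V) = 4 - 3*Y (U(Y, V) = -4*Y + (Y + 4) = -4*Y + (4 + Y) = 4 - 3*Y)
F(C, s) = 10 + C + s (F(C, s) = (C + s) + (4 - 3*(-2)) = (C + s) + (4 + 6) = (C + s) + 10 = 10 + C + s)
T = -1692 (T = -12*(140 + (10 - 5 - 4)) = -12*(140 + 1) = -12*141 = -1692)
-4*193 + 614/T = -4*193 + 614/(-1692) = -772 + 614*(-1/1692) = -772 - 307/846 = -653419/846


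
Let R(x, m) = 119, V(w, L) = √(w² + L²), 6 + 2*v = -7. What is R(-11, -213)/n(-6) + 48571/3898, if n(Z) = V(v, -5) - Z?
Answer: -5061313/487250 + 238*√269/125 ≈ 20.840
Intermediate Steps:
v = -13/2 (v = -3 + (½)*(-7) = -3 - 7/2 = -13/2 ≈ -6.5000)
V(w, L) = √(L² + w²)
n(Z) = √269/2 - Z (n(Z) = √((-5)² + (-13/2)²) - Z = √(25 + 169/4) - Z = √(269/4) - Z = √269/2 - Z)
R(-11, -213)/n(-6) + 48571/3898 = 119/(√269/2 - 1*(-6)) + 48571/3898 = 119/(√269/2 + 6) + 48571*(1/3898) = 119/(6 + √269/2) + 48571/3898 = 48571/3898 + 119/(6 + √269/2)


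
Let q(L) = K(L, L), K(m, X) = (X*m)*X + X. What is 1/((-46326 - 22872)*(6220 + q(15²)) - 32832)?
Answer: -1/788654482692 ≈ -1.2680e-12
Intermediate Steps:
K(m, X) = X + m*X² (K(m, X) = m*X² + X = X + m*X²)
q(L) = L*(1 + L²) (q(L) = L*(1 + L*L) = L*(1 + L²))
1/((-46326 - 22872)*(6220 + q(15²)) - 32832) = 1/((-46326 - 22872)*(6220 + (15² + (15²)³)) - 32832) = 1/(-69198*(6220 + (225 + 225³)) - 32832) = 1/(-69198*(6220 + (225 + 11390625)) - 32832) = 1/(-69198*(6220 + 11390850) - 32832) = 1/(-69198*11397070 - 32832) = 1/(-788654449860 - 32832) = 1/(-788654482692) = -1/788654482692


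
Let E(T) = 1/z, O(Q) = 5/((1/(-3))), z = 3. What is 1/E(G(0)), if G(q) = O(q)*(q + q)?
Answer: 3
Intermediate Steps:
O(Q) = -15 (O(Q) = 5/((1*(-1/3))) = 5/(-1/3) = 5*(-3) = -15)
G(q) = -30*q (G(q) = -15*(q + q) = -30*q)
E(T) = 1/3
1/E(G(0)) = 1/(1/3) = 3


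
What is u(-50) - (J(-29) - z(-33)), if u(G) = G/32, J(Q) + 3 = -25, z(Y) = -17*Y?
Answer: 9399/16 ≈ 587.44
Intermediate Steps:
J(Q) = -28 (J(Q) = -3 - 25 = -28)
u(G) = G/32 (u(G) = G*(1/32) = G/32)
u(-50) - (J(-29) - z(-33)) = (1/32)*(-50) - (-28 - (-17)*(-33)) = -25/16 - (-28 - 1*561) = -25/16 - (-28 - 561) = -25/16 - 1*(-589) = -25/16 + 589 = 9399/16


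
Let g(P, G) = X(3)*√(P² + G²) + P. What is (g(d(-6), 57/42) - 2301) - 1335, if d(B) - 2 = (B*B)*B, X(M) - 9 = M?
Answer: -3850 + 6*√8976377/7 ≈ -1281.9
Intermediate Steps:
X(M) = 9 + M
d(B) = 2 + B³ (d(B) = 2 + (B*B)*B = 2 + B²*B = 2 + B³)
g(P, G) = P + 12*√(G² + P²) (g(P, G) = (9 + 3)*√(P² + G²) + P = 12*√(G² + P²) + P = P + 12*√(G² + P²))
(g(d(-6), 57/42) - 2301) - 1335 = (((2 + (-6)³) + 12*√((57/42)² + (2 + (-6)³)²)) - 2301) - 1335 = (((2 - 216) + 12*√((57*(1/42))² + (2 - 216)²)) - 2301) - 1335 = ((-214 + 12*√((19/14)² + (-214)²)) - 2301) - 1335 = ((-214 + 12*√(361/196 + 45796)) - 2301) - 1335 = ((-214 + 12*√(8976377/196)) - 2301) - 1335 = ((-214 + 12*(√8976377/14)) - 2301) - 1335 = ((-214 + 6*√8976377/7) - 2301) - 1335 = (-2515 + 6*√8976377/7) - 1335 = -3850 + 6*√8976377/7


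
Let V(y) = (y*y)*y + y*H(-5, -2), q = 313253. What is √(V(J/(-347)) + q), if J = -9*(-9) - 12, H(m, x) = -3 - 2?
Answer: √4541658816525905/120409 ≈ 559.69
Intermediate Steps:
H(m, x) = -5
J = 69 (J = 81 - 12 = 69)
V(y) = y³ - 5*y (V(y) = (y*y)*y + y*(-5) = y²*y - 5*y = y³ - 5*y)
√(V(J/(-347)) + q) = √((69/(-347))*(-5 + (69/(-347))²) + 313253) = √((69*(-1/347))*(-5 + (69*(-1/347))²) + 313253) = √(-69*(-5 + (-69/347)²)/347 + 313253) = √(-69*(-5 + 4761/120409)/347 + 313253) = √(-69/347*(-597284/120409) + 313253) = √(41212596/41781923 + 313253) = √(13088353938115/41781923) = √4541658816525905/120409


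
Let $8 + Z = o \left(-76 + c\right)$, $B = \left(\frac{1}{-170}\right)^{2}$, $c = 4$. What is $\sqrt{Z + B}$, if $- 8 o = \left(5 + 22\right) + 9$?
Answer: $\frac{\sqrt{9132401}}{170} \approx 17.776$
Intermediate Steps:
$o = - \frac{9}{2}$ ($o = - \frac{\left(5 + 22\right) + 9}{8} = - \frac{27 + 9}{8} = \left(- \frac{1}{8}\right) 36 = - \frac{9}{2} \approx -4.5$)
$B = \frac{1}{28900}$ ($B = \left(- \frac{1}{170}\right)^{2} = \frac{1}{28900} \approx 3.4602 \cdot 10^{-5}$)
$Z = 316$ ($Z = -8 - \frac{9 \left(-76 + 4\right)}{2} = -8 - -324 = -8 + 324 = 316$)
$\sqrt{Z + B} = \sqrt{316 + \frac{1}{28900}} = \sqrt{\frac{9132401}{28900}} = \frac{\sqrt{9132401}}{170}$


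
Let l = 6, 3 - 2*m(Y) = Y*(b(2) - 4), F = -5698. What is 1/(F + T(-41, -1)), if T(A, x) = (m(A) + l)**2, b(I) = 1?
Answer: -1/2782 ≈ -0.00035945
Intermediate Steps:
m(Y) = 3/2 + 3*Y/2 (m(Y) = 3/2 - Y*(1 - 4)/2 = 3/2 - Y*(-3)/2 = 3/2 - (-3)*Y/2 = 3/2 + 3*Y/2)
T(A, x) = (15/2 + 3*A/2)**2 (T(A, x) = ((3/2 + 3*A/2) + 6)**2 = (15/2 + 3*A/2)**2)
1/(F + T(-41, -1)) = 1/(-5698 + 9*(5 - 41)**2/4) = 1/(-5698 + (9/4)*(-36)**2) = 1/(-5698 + (9/4)*1296) = 1/(-5698 + 2916) = 1/(-2782) = -1/2782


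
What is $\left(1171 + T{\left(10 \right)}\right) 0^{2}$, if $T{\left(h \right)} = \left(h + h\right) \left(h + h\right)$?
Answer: $0$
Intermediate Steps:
$T{\left(h \right)} = 4 h^{2}$ ($T{\left(h \right)} = 2 h 2 h = 4 h^{2}$)
$\left(1171 + T{\left(10 \right)}\right) 0^{2} = \left(1171 + 4 \cdot 10^{2}\right) 0^{2} = \left(1171 + 4 \cdot 100\right) 0 = \left(1171 + 400\right) 0 = 1571 \cdot 0 = 0$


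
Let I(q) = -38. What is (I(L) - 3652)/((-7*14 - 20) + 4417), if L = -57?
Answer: -1230/1433 ≈ -0.85834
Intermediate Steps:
(I(L) - 3652)/((-7*14 - 20) + 4417) = (-38 - 3652)/((-7*14 - 20) + 4417) = -3690/((-98 - 20) + 4417) = -3690/(-118 + 4417) = -3690/4299 = -3690*1/4299 = -1230/1433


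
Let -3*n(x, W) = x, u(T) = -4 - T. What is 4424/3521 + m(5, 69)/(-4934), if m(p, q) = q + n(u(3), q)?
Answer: 4623611/3722703 ≈ 1.2420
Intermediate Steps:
n(x, W) = -x/3
m(p, q) = 7/3 + q (m(p, q) = q - (-4 - 1*3)/3 = q - (-4 - 3)/3 = q - ⅓*(-7) = q + 7/3 = 7/3 + q)
4424/3521 + m(5, 69)/(-4934) = 4424/3521 + (7/3 + 69)/(-4934) = 4424*(1/3521) + (214/3)*(-1/4934) = 632/503 - 107/7401 = 4623611/3722703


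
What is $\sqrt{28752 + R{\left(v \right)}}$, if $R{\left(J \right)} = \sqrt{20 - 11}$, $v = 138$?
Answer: $9 \sqrt{355} \approx 169.57$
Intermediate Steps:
$R{\left(J \right)} = 3$ ($R{\left(J \right)} = \sqrt{9} = 3$)
$\sqrt{28752 + R{\left(v \right)}} = \sqrt{28752 + 3} = \sqrt{28755} = 9 \sqrt{355}$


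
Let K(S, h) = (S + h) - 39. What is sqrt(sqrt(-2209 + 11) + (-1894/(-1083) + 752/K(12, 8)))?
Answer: sqrt(-122910 + 3249*I*sqrt(2198))/57 ≈ 3.3475 + 7.0026*I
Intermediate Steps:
K(S, h) = -39 + S + h
sqrt(sqrt(-2209 + 11) + (-1894/(-1083) + 752/K(12, 8))) = sqrt(sqrt(-2209 + 11) + (-1894/(-1083) + 752/(-39 + 12 + 8))) = sqrt(sqrt(-2198) + (-1894*(-1/1083) + 752/(-19))) = sqrt(I*sqrt(2198) + (1894/1083 + 752*(-1/19))) = sqrt(I*sqrt(2198) + (1894/1083 - 752/19)) = sqrt(I*sqrt(2198) - 40970/1083) = sqrt(-40970/1083 + I*sqrt(2198))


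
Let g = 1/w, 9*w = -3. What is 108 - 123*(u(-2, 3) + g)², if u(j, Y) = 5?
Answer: -384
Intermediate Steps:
w = -⅓ (w = (⅑)*(-3) = -⅓ ≈ -0.33333)
g = -3 (g = 1/(-⅓) = -3)
108 - 123*(u(-2, 3) + g)² = 108 - 123*(5 - 3)² = 108 - 123*2² = 108 - 123*4 = 108 - 492 = -384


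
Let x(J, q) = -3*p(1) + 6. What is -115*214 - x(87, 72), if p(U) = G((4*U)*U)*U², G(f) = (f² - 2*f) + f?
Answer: -24580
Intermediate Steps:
G(f) = f² - f
p(U) = 4*U⁴*(-1 + 4*U²) (p(U) = (((4*U)*U)*(-1 + (4*U)*U))*U² = ((4*U²)*(-1 + 4*U²))*U² = (4*U²*(-1 + 4*U²))*U² = 4*U⁴*(-1 + 4*U²))
x(J, q) = -30 (x(J, q) = -3*1⁴*(-4 + 16*1²) + 6 = -3*(-4 + 16*1) + 6 = -3*(-4 + 16) + 6 = -3*12 + 6 = -36 + 6 = -30)
-115*214 - x(87, 72) = -115*214 - 1*(-30) = -24610 + 30 = -24580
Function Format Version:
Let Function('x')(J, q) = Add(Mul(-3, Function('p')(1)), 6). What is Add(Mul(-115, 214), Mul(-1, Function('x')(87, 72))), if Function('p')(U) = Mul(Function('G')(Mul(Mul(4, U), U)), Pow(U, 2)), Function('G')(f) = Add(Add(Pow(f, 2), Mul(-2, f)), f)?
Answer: -24580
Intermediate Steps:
Function('G')(f) = Add(Pow(f, 2), Mul(-1, f))
Function('p')(U) = Mul(4, Pow(U, 4), Add(-1, Mul(4, Pow(U, 2)))) (Function('p')(U) = Mul(Mul(Mul(Mul(4, U), U), Add(-1, Mul(Mul(4, U), U))), Pow(U, 2)) = Mul(Mul(Mul(4, Pow(U, 2)), Add(-1, Mul(4, Pow(U, 2)))), Pow(U, 2)) = Mul(Mul(4, Pow(U, 2), Add(-1, Mul(4, Pow(U, 2)))), Pow(U, 2)) = Mul(4, Pow(U, 4), Add(-1, Mul(4, Pow(U, 2)))))
Function('x')(J, q) = -30 (Function('x')(J, q) = Add(Mul(-3, Mul(Pow(1, 4), Add(-4, Mul(16, Pow(1, 2))))), 6) = Add(Mul(-3, Mul(1, Add(-4, Mul(16, 1)))), 6) = Add(Mul(-3, Mul(1, Add(-4, 16))), 6) = Add(Mul(-3, Mul(1, 12)), 6) = Add(Mul(-3, 12), 6) = Add(-36, 6) = -30)
Add(Mul(-115, 214), Mul(-1, Function('x')(87, 72))) = Add(Mul(-115, 214), Mul(-1, -30)) = Add(-24610, 30) = -24580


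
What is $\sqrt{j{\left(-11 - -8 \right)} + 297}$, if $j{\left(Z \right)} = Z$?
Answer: $7 \sqrt{6} \approx 17.146$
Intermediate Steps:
$\sqrt{j{\left(-11 - -8 \right)} + 297} = \sqrt{\left(-11 - -8\right) + 297} = \sqrt{\left(-11 + 8\right) + 297} = \sqrt{-3 + 297} = \sqrt{294} = 7 \sqrt{6}$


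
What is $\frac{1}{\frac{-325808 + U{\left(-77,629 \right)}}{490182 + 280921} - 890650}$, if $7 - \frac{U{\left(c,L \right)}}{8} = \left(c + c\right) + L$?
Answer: $- \frac{771103}{686783216502} \approx -1.1228 \cdot 10^{-6}$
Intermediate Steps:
$U{\left(c,L \right)} = 56 - 16 c - 8 L$ ($U{\left(c,L \right)} = 56 - 8 \left(\left(c + c\right) + L\right) = 56 - 8 \left(2 c + L\right) = 56 - 8 \left(L + 2 c\right) = 56 - \left(8 L + 16 c\right) = 56 - 16 c - 8 L$)
$\frac{1}{\frac{-325808 + U{\left(-77,629 \right)}}{490182 + 280921} - 890650} = \frac{1}{\frac{-325808 - 3744}{490182 + 280921} - 890650} = \frac{1}{\frac{-325808 + \left(56 + 1232 - 5032\right)}{771103} - 890650} = \frac{1}{\left(-325808 - 3744\right) \frac{1}{771103} - 890650} = \frac{1}{\left(-329552\right) \frac{1}{771103} - 890650} = \frac{1}{- \frac{329552}{771103} - 890650} = \frac{1}{- \frac{686783216502}{771103}} = - \frac{771103}{686783216502}$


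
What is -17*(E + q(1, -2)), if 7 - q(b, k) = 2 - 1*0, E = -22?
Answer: 289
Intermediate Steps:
q(b, k) = 5 (q(b, k) = 7 - (2 - 1*0) = 7 - (2 + 0) = 7 - 1*2 = 7 - 2 = 5)
-17*(E + q(1, -2)) = -17*(-22 + 5) = -17*(-17) = 289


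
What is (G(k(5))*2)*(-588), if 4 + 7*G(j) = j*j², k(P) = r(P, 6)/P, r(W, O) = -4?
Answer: 94752/125 ≈ 758.02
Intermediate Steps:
k(P) = -4/P
G(j) = -4/7 + j³/7 (G(j) = -4/7 + (j*j²)/7 = -4/7 + j³/7)
(G(k(5))*2)*(-588) = ((-4/7 + (-4/5)³/7)*2)*(-588) = ((-4/7 + (-4*⅕)³/7)*2)*(-588) = ((-4/7 + (-⅘)³/7)*2)*(-588) = ((-4/7 + (⅐)*(-64/125))*2)*(-588) = ((-4/7 - 64/875)*2)*(-588) = -564/875*2*(-588) = -1128/875*(-588) = 94752/125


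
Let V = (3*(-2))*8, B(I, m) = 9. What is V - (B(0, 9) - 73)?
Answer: 16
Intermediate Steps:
V = -48 (V = -6*8 = -48)
V - (B(0, 9) - 73) = -48 - (9 - 73) = -48 - 1*(-64) = -48 + 64 = 16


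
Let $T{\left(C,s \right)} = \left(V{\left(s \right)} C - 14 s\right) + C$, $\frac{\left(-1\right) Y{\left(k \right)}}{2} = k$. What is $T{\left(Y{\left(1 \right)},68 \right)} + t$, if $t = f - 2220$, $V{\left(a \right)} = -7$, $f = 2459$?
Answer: $-701$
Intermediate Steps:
$Y{\left(k \right)} = - 2 k$
$T{\left(C,s \right)} = - 14 s - 6 C$ ($T{\left(C,s \right)} = \left(- 7 C - 14 s\right) + C = \left(- 14 s - 7 C\right) + C = - 14 s - 6 C$)
$t = 239$ ($t = 2459 - 2220 = 239$)
$T{\left(Y{\left(1 \right)},68 \right)} + t = \left(\left(-14\right) 68 - 6 \left(\left(-2\right) 1\right)\right) + 239 = \left(-952 - -12\right) + 239 = \left(-952 + 12\right) + 239 = -940 + 239 = -701$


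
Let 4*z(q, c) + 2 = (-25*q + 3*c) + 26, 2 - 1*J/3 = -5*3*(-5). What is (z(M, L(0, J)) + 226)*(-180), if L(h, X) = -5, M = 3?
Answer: -37710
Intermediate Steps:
J = -219 (J = 6 - 3*(-5*3)*(-5) = 6 - (-45)*(-5) = 6 - 3*75 = 6 - 225 = -219)
z(q, c) = 6 - 25*q/4 + 3*c/4 (z(q, c) = -1/2 + ((-25*q + 3*c) + 26)/4 = -1/2 + (26 - 25*q + 3*c)/4 = -1/2 + (13/2 - 25*q/4 + 3*c/4) = 6 - 25*q/4 + 3*c/4)
(z(M, L(0, J)) + 226)*(-180) = ((6 - 25/4*3 + (3/4)*(-5)) + 226)*(-180) = ((6 - 75/4 - 15/4) + 226)*(-180) = (-33/2 + 226)*(-180) = (419/2)*(-180) = -37710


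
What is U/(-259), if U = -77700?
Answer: 300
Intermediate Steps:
U/(-259) = -77700/(-259) = -77700*(-1/259) = 300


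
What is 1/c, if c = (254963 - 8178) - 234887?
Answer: 1/11898 ≈ 8.4048e-5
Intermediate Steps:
c = 11898 (c = 246785 - 234887 = 11898)
1/c = 1/11898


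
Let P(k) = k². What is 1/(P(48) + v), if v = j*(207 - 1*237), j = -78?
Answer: 1/4644 ≈ 0.00021533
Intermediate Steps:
v = 2340 (v = -78*(207 - 1*237) = -78*(207 - 237) = -78*(-30) = 2340)
1/(P(48) + v) = 1/(48² + 2340) = 1/(2304 + 2340) = 1/4644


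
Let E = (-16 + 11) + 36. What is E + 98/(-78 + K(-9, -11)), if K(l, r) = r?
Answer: 2661/89 ≈ 29.899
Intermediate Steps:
E = 31 (E = -5 + 36 = 31)
E + 98/(-78 + K(-9, -11)) = 31 + 98/(-78 - 11) = 31 + 98/(-89) = 31 + 98*(-1/89) = 31 - 98/89 = 2661/89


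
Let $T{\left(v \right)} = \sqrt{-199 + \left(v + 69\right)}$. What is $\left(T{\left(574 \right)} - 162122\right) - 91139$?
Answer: $-253261 + 2 \sqrt{111} \approx -2.5324 \cdot 10^{5}$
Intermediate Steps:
$T{\left(v \right)} = \sqrt{-130 + v}$ ($T{\left(v \right)} = \sqrt{-199 + \left(69 + v\right)} = \sqrt{-130 + v}$)
$\left(T{\left(574 \right)} - 162122\right) - 91139 = \left(\sqrt{-130 + 574} - 162122\right) - 91139 = \left(\sqrt{444} - 162122\right) - 91139 = \left(2 \sqrt{111} - 162122\right) - 91139 = \left(-162122 + 2 \sqrt{111}\right) - 91139 = -253261 + 2 \sqrt{111}$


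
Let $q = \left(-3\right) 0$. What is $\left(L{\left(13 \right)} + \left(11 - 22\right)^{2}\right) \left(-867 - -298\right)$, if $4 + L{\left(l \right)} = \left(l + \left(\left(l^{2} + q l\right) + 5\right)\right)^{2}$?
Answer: $-19963934$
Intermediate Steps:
$q = 0$
$L{\left(l \right)} = -4 + \left(5 + l + l^{2}\right)^{2}$ ($L{\left(l \right)} = -4 + \left(l + \left(\left(l^{2} + 0 l\right) + 5\right)\right)^{2} = -4 + \left(l + \left(\left(l^{2} + 0\right) + 5\right)\right)^{2} = -4 + \left(l + \left(l^{2} + 5\right)\right)^{2} = -4 + \left(l + \left(5 + l^{2}\right)\right)^{2} = -4 + \left(5 + l + l^{2}\right)^{2}$)
$\left(L{\left(13 \right)} + \left(11 - 22\right)^{2}\right) \left(-867 - -298\right) = \left(\left(-4 + \left(5 + 13 + 13^{2}\right)^{2}\right) + \left(11 - 22\right)^{2}\right) \left(-867 - -298\right) = \left(\left(-4 + \left(5 + 13 + 169\right)^{2}\right) + \left(-11\right)^{2}\right) \left(-867 + \left(-352 + 650\right)\right) = \left(\left(-4 + 187^{2}\right) + 121\right) \left(-867 + 298\right) = \left(\left(-4 + 34969\right) + 121\right) \left(-569\right) = \left(34965 + 121\right) \left(-569\right) = 35086 \left(-569\right) = -19963934$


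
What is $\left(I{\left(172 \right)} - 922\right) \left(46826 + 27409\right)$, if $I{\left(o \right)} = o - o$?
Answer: $-68444670$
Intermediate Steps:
$I{\left(o \right)} = 0$
$\left(I{\left(172 \right)} - 922\right) \left(46826 + 27409\right) = \left(0 - 922\right) \left(46826 + 27409\right) = \left(-922\right) 74235 = -68444670$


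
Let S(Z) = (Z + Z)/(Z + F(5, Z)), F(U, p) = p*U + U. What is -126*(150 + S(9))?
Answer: -1117368/59 ≈ -18938.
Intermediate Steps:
F(U, p) = U + U*p (F(U, p) = U*p + U = U + U*p)
S(Z) = 2*Z/(5 + 6*Z) (S(Z) = (Z + Z)/(Z + 5*(1 + Z)) = (2*Z)/(Z + (5 + 5*Z)) = (2*Z)/(5 + 6*Z) = 2*Z/(5 + 6*Z))
-126*(150 + S(9)) = -126*(150 + 2*9/(5 + 6*9)) = -126*(150 + 2*9/(5 + 54)) = -126*(150 + 2*9/59) = -126*(150 + 2*9*(1/59)) = -126*(150 + 18/59) = -126*8868/59 = -1117368/59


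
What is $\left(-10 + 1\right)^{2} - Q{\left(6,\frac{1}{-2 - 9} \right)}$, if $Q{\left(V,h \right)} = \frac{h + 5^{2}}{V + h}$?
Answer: $\frac{4991}{65} \approx 76.785$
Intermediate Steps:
$Q{\left(V,h \right)} = \frac{25 + h}{V + h}$ ($Q{\left(V,h \right)} = \frac{h + 25}{V + h} = \frac{25 + h}{V + h}$)
$\left(-10 + 1\right)^{2} - Q{\left(6,\frac{1}{-2 - 9} \right)} = \left(-10 + 1\right)^{2} - \frac{25 + \frac{1}{-2 - 9}}{6 + \frac{1}{-2 - 9}} = \left(-9\right)^{2} - \frac{25 + \frac{1}{-11}}{6 + \frac{1}{-11}} = 81 - \frac{25 - \frac{1}{11}}{6 - \frac{1}{11}} = 81 - \frac{1}{\frac{65}{11}} \cdot \frac{274}{11} = 81 - \frac{11}{65} \cdot \frac{274}{11} = 81 - \frac{274}{65} = \frac{4991}{65}$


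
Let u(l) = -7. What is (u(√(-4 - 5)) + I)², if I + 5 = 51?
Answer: 1521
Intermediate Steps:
I = 46 (I = -5 + 51 = 46)
(u(√(-4 - 5)) + I)² = (-7 + 46)² = 39² = 1521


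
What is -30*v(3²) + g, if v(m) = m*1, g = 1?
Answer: -269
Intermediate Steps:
v(m) = m
-30*v(3²) + g = -30*3² + 1 = -30*9 + 1 = -270 + 1 = -269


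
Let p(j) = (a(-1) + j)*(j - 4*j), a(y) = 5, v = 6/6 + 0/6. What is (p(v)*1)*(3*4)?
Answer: -216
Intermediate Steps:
v = 1 (v = 6*(⅙) + 0*(⅙) = 1 + 0 = 1)
p(j) = -3*j*(5 + j) (p(j) = (5 + j)*(j - 4*j) = (5 + j)*(-3*j) = -3*j*(5 + j))
(p(v)*1)*(3*4) = (-3*1*(5 + 1)*1)*(3*4) = (-3*1*6*1)*12 = -18*1*12 = -18*12 = -216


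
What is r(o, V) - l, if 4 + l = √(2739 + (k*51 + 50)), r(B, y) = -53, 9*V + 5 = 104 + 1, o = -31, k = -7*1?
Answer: -49 - 8*√38 ≈ -98.315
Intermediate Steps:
k = -7
V = 100/9 (V = -5/9 + (104 + 1)/9 = -5/9 + (⅑)*105 = -5/9 + 35/3 = 100/9 ≈ 11.111)
l = -4 + 8*√38 (l = -4 + √(2739 + (-7*51 + 50)) = -4 + √(2739 + (-357 + 50)) = -4 + √(2739 - 307) = -4 + √2432 = -4 + 8*√38 ≈ 45.315)
r(o, V) - l = -53 - (-4 + 8*√38) = -53 + (4 - 8*√38) = -49 - 8*√38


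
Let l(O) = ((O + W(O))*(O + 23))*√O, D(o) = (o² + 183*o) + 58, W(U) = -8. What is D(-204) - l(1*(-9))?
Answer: 4342 + 714*I ≈ 4342.0 + 714.0*I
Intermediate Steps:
D(o) = 58 + o² + 183*o
l(O) = √O*(-8 + O)*(23 + O) (l(O) = ((O - 8)*(O + 23))*√O = ((-8 + O)*(23 + O))*√O = √O*(-8 + O)*(23 + O))
D(-204) - l(1*(-9)) = (58 + (-204)² + 183*(-204)) - √(1*(-9))*(-184 + (1*(-9))² + 15*(1*(-9))) = (58 + 41616 - 37332) - √(-9)*(-184 + (-9)² + 15*(-9)) = 4342 - 3*I*(-184 + 81 - 135) = 4342 - 3*I*(-238) = 4342 - (-714)*I = 4342 + 714*I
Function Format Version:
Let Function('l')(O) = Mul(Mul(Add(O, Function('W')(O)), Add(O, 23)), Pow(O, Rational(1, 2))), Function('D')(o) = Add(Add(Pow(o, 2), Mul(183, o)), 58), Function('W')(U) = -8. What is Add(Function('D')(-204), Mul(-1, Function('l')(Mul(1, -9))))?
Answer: Add(4342, Mul(714, I)) ≈ Add(4342.0, Mul(714.00, I))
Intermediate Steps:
Function('D')(o) = Add(58, Pow(o, 2), Mul(183, o))
Function('l')(O) = Mul(Pow(O, Rational(1, 2)), Add(-8, O), Add(23, O)) (Function('l')(O) = Mul(Mul(Add(O, -8), Add(O, 23)), Pow(O, Rational(1, 2))) = Mul(Mul(Add(-8, O), Add(23, O)), Pow(O, Rational(1, 2))) = Mul(Pow(O, Rational(1, 2)), Add(-8, O), Add(23, O)))
Add(Function('D')(-204), Mul(-1, Function('l')(Mul(1, -9)))) = Add(Add(58, Pow(-204, 2), Mul(183, -204)), Mul(-1, Mul(Pow(Mul(1, -9), Rational(1, 2)), Add(-184, Pow(Mul(1, -9), 2), Mul(15, Mul(1, -9)))))) = Add(Add(58, 41616, -37332), Mul(-1, Mul(Pow(-9, Rational(1, 2)), Add(-184, Pow(-9, 2), Mul(15, -9))))) = Add(4342, Mul(-1, Mul(Mul(3, I), Add(-184, 81, -135)))) = Add(4342, Mul(-1, Mul(Mul(3, I), -238))) = Add(4342, Mul(-1, Mul(-714, I))) = Add(4342, Mul(714, I))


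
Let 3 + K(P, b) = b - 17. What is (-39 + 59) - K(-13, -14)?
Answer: 54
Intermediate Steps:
K(P, b) = -20 + b (K(P, b) = -3 + (b - 17) = -3 + (-17 + b) = -20 + b)
(-39 + 59) - K(-13, -14) = (-39 + 59) - (-20 - 14) = 20 - 1*(-34) = 20 + 34 = 54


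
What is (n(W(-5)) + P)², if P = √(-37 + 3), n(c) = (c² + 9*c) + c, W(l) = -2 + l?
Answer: (21 - I*√34)² ≈ 407.0 - 244.9*I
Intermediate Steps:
n(c) = c² + 10*c
P = I*√34 (P = √(-34) = I*√34 ≈ 5.8309*I)
(n(W(-5)) + P)² = ((-2 - 5)*(10 + (-2 - 5)) + I*√34)² = (-7*(10 - 7) + I*√34)² = (-7*3 + I*√34)² = (-21 + I*√34)²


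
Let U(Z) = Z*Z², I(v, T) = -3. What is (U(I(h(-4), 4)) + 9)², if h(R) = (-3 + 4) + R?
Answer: 324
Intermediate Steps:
h(R) = 1 + R
U(Z) = Z³
(U(I(h(-4), 4)) + 9)² = ((-3)³ + 9)² = (-27 + 9)² = (-18)² = 324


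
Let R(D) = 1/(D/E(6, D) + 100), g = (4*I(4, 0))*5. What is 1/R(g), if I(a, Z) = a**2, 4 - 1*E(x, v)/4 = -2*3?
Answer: 108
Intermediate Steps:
E(x, v) = 40 (E(x, v) = 16 - (-8)*3 = 16 - 4*(-6) = 16 + 24 = 40)
g = 320 (g = (4*4**2)*5 = (4*16)*5 = 64*5 = 320)
R(D) = 1/(100 + D/40) (R(D) = 1/(D/40 + 100) = 1/(100 + D/40))
1/R(g) = 1/(40/(4000 + 320)) = 1/(40/4320) = 1/(40*(1/4320)) = 1/(1/108) = 108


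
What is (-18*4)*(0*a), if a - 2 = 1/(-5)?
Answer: 0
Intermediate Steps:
a = 9/5 (a = 2 + 1/(-5) = 2 - 1/5 = 9/5 ≈ 1.8000)
(-18*4)*(0*a) = (-18*4)*(0*(9/5)) = -72*0 = 0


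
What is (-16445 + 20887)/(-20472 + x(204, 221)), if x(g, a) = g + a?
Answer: -4442/20047 ≈ -0.22158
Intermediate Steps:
x(g, a) = a + g
(-16445 + 20887)/(-20472 + x(204, 221)) = (-16445 + 20887)/(-20472 + (221 + 204)) = 4442/(-20472 + 425) = 4442/(-20047) = 4442*(-1/20047) = -4442/20047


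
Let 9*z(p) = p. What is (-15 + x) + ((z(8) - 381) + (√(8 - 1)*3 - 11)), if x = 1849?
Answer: 12986/9 + 3*√7 ≈ 1450.8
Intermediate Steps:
z(p) = p/9
(-15 + x) + ((z(8) - 381) + (√(8 - 1)*3 - 11)) = (-15 + 1849) + (((⅑)*8 - 381) + (√(8 - 1)*3 - 11)) = 1834 + ((8/9 - 381) + (√7*3 - 11)) = 1834 + (-3421/9 + (3*√7 - 11)) = 1834 + (-3421/9 + (-11 + 3*√7)) = 1834 + (-3520/9 + 3*√7) = 12986/9 + 3*√7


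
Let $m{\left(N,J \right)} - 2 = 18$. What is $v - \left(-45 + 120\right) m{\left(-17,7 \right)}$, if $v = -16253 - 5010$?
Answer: $-22763$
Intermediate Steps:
$m{\left(N,J \right)} = 20$ ($m{\left(N,J \right)} = 2 + 18 = 20$)
$v = -21263$
$v - \left(-45 + 120\right) m{\left(-17,7 \right)} = -21263 - \left(-45 + 120\right) 20 = -21263 - 75 \cdot 20 = -21263 - 1500 = -22763$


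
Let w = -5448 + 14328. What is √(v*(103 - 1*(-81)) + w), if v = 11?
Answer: 2*√2726 ≈ 104.42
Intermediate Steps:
w = 8880
√(v*(103 - 1*(-81)) + w) = √(11*(103 - 1*(-81)) + 8880) = √(11*(103 + 81) + 8880) = √(11*184 + 8880) = √(2024 + 8880) = √10904 = 2*√2726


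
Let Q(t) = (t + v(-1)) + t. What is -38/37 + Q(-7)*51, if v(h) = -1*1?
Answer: -28343/37 ≈ -766.03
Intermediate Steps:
v(h) = -1
Q(t) = -1 + 2*t (Q(t) = (t - 1) + t = (-1 + t) + t = -1 + 2*t)
-38/37 + Q(-7)*51 = -38/37 + (-1 + 2*(-7))*51 = -38*1/37 + (-1 - 14)*51 = -38/37 - 15*51 = -38/37 - 765 = -28343/37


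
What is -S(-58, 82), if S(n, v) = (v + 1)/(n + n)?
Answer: 83/116 ≈ 0.71552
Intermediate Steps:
S(n, v) = (1 + v)/(2*n) (S(n, v) = (1 + v)/((2*n)) = (1 + v)*(1/(2*n)) = (1 + v)/(2*n))
-S(-58, 82) = -(1 + 82)/(2*(-58)) = -(-1)*83/(2*58) = -1*(-83/116) = 83/116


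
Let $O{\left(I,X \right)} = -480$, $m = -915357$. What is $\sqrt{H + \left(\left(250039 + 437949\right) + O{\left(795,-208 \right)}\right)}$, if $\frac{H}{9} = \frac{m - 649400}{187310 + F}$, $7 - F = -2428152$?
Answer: $\frac{\sqrt{522553786568008099}}{871823} \approx 829.16$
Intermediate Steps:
$F = 2428159$ ($F = 7 - -2428152 = 7 + 2428152 = 2428159$)
$H = - \frac{4694271}{871823}$ ($H = 9 \frac{-915357 - 649400}{187310 + 2428159} = 9 \left(- \frac{1564757}{2615469}\right) = - \frac{4694271}{871823} \approx -5.3844$)
$\sqrt{H + \left(\left(250039 + 437949\right) + O{\left(795,-208 \right)}\right)} = \sqrt{- \frac{4694271}{871823} + \left(\left(250039 + 437949\right) - 480\right)} = \sqrt{- \frac{4694271}{871823} + \left(687988 - 480\right)} = \sqrt{- \frac{4694271}{871823} + 687508} = \sqrt{\frac{599380592813}{871823}} = \frac{\sqrt{522553786568008099}}{871823}$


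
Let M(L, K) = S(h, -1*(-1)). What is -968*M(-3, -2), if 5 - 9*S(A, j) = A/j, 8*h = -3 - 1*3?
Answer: -5566/9 ≈ -618.44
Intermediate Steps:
h = -¾ (h = (-3 - 1*3)/8 = (-3 - 3)/8 = (⅛)*(-6) = -¾ ≈ -0.75000)
S(A, j) = 5/9 - A/(9*j)
M(L, K) = 23/36 (M(L, K) = (-1*(-¾) + 5*(-1*(-1)))/(9*((-1*(-1)))) = (⅑)*(¾ + 5*1)/1 = (⅑)*1*(¾ + 5) = (⅑)*1*(23/4) = 23/36)
-968*M(-3, -2) = -968*23/36 = -5566/9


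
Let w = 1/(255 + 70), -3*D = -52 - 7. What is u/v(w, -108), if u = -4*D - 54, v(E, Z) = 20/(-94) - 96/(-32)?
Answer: -18706/393 ≈ -47.598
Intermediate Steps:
D = 59/3 (D = -(-52 - 7)/3 = -⅓*(-59) = 59/3 ≈ 19.667)
w = 1/325 ≈ 0.0030769
v(E, Z) = 131/47 (v(E, Z) = 20*(-1/94) - 96*(-1/32) = -10/47 + 3 = 131/47)
u = -398/3 (u = -4*59/3 - 54 = -236/3 - 54 = -398/3 ≈ -132.67)
u/v(w, -108) = -398/(3*131/47) = -398/3*47/131 = -18706/393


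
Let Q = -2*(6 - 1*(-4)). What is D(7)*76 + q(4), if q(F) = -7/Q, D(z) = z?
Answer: 10647/20 ≈ 532.35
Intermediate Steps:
Q = -20 (Q = -2*(6 + 4) = -2*10 = -20)
q(F) = 7/20 (q(F) = -7/(-20) = -7*(-1/20) = 7/20)
D(7)*76 + q(4) = 7*76 + 7/20 = 532 + 7/20 = 10647/20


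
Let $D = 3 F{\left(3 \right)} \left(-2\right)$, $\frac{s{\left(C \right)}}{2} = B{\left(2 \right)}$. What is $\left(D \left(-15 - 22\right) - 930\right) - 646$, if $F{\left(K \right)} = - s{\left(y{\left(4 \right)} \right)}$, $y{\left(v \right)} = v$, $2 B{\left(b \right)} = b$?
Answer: $-2020$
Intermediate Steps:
$B{\left(b \right)} = \frac{b}{2}$
$s{\left(C \right)} = 2$ ($s{\left(C \right)} = 2 \cdot \frac{1}{2} \cdot 2 = 2 \cdot 1 = 2$)
$F{\left(K \right)} = -2$ ($F{\left(K \right)} = \left(-1\right) 2 = -2$)
$D = 12$ ($D = 3 \left(-2\right) \left(-2\right) = \left(-6\right) \left(-2\right) = 12$)
$\left(D \left(-15 - 22\right) - 930\right) - 646 = \left(12 \left(-15 - 22\right) - 930\right) - 646 = \left(12 \left(-37\right) - 930\right) - 646 = \left(-444 - 930\right) - 646 = -1374 - 646 = -2020$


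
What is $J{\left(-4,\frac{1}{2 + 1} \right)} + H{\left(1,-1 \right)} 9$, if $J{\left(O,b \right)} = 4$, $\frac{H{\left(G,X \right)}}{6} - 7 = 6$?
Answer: $706$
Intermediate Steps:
$H{\left(G,X \right)} = 78$ ($H{\left(G,X \right)} = 42 + 6 \cdot 6 = 42 + 36 = 78$)
$J{\left(-4,\frac{1}{2 + 1} \right)} + H{\left(1,-1 \right)} 9 = 4 + 78 \cdot 9 = 4 + 702 = 706$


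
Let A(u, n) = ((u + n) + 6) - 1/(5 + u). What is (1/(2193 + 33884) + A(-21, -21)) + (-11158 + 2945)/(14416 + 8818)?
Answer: -243356460011/6705704144 ≈ -36.291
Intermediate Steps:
A(u, n) = 6 + n + u - 1/(5 + u) (A(u, n) = ((n + u) + 6) - 1/(5 + u) = (6 + n + u) - 1/(5 + u) = 6 + n + u - 1/(5 + u))
(1/(2193 + 33884) + A(-21, -21)) + (-11158 + 2945)/(14416 + 8818) = (1/(2193 + 33884) + (29 + (-21)**2 + 5*(-21) + 11*(-21) - 21*(-21))/(5 - 21)) + (-11158 + 2945)/(14416 + 8818) = (1/36077 + (29 + 441 - 105 - 231 + 441)/(-16)) - 8213/23234 = (1/36077 - 1/16*575) - 8213*1/23234 = (1/36077 - 575/16) - 8213/23234 = -20744259/577232 - 8213/23234 = -243356460011/6705704144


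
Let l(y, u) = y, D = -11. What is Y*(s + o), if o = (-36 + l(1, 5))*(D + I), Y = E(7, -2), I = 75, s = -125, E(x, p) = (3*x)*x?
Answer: -347655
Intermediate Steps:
E(x, p) = 3*x²
Y = 147 (Y = 3*7² = 3*49 = 147)
o = -2240 (o = (-36 + 1)*(-11 + 75) = -35*64 = -2240)
Y*(s + o) = 147*(-125 - 2240) = 147*(-2365) = -347655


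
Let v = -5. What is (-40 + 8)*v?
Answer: 160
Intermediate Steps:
(-40 + 8)*v = (-40 + 8)*(-5) = -32*(-5) = 160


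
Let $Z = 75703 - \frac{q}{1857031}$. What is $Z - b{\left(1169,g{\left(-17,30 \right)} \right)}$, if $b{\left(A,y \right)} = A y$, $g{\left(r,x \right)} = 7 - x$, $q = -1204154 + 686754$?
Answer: $\frac{190513327690}{1857031} \approx 1.0259 \cdot 10^{5}$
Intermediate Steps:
$q = -517400$
$Z = \frac{140583335193}{1857031}$ ($Z = 75703 - - \frac{517400}{1857031} = 75703 + \frac{517400}{1857031} = \frac{140583335193}{1857031} \approx 75703.0$)
$Z - b{\left(1169,g{\left(-17,30 \right)} \right)} = \frac{140583335193}{1857031} - 1169 \left(7 - 30\right) = \frac{140583335193}{1857031} - 1169 \left(-23\right) = \frac{140583335193}{1857031} - -26887 = \frac{140583335193}{1857031} + 26887 = \frac{190513327690}{1857031}$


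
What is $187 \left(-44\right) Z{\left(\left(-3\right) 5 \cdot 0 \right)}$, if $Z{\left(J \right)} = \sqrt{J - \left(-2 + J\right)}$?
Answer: $- 8228 \sqrt{2} \approx -11636.0$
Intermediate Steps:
$Z{\left(J \right)} = \sqrt{2}$
$187 \left(-44\right) Z{\left(\left(-3\right) 5 \cdot 0 \right)} = 187 \left(-44\right) \sqrt{2} = - 8228 \sqrt{2}$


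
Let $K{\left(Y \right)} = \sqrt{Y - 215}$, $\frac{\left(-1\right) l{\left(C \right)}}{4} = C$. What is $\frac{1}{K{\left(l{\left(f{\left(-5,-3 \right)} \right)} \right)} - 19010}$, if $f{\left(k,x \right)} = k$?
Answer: $- \frac{3802}{72276059} - \frac{i \sqrt{195}}{361380295} \approx -5.2604 \cdot 10^{-5} - 3.8641 \cdot 10^{-8} i$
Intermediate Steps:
$l{\left(C \right)} = - 4 C$
$K{\left(Y \right)} = \sqrt{-215 + Y}$
$\frac{1}{K{\left(l{\left(f{\left(-5,-3 \right)} \right)} \right)} - 19010} = \frac{1}{\sqrt{-215 - -20} - 19010} = \frac{1}{\sqrt{-215 + 20} - 19010} = \frac{1}{\sqrt{-195} - 19010} = \frac{1}{i \sqrt{195} - 19010} = \frac{1}{-19010 + i \sqrt{195}}$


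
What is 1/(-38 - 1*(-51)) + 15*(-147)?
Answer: -28664/13 ≈ -2204.9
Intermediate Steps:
1/(-38 - 1*(-51)) + 15*(-147) = 1/(-38 + 51) - 2205 = 1/13 - 2205 = -28664/13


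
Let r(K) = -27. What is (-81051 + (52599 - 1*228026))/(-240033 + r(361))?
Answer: 128239/120030 ≈ 1.0684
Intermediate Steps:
(-81051 + (52599 - 1*228026))/(-240033 + r(361)) = (-81051 + (52599 - 1*228026))/(-240033 - 27) = (-81051 + (52599 - 228026))/(-240060) = (-81051 - 175427)*(-1/240060) = -256478*(-1/240060) = 128239/120030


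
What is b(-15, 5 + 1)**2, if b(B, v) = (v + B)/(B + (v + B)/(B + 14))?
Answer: 9/4 ≈ 2.2500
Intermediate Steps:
b(B, v) = (B + v)/(B + (B + v)/(14 + B))
b(-15, 5 + 1)**2 = (((-15)**2 + 14*(-15) + 14*(5 + 1) - 15*(5 + 1))/((5 + 1) + (-15)**2 + 15*(-15)))**2 = ((225 - 210 + 14*6 - 15*6)/(6 + 225 - 225))**2 = ((225 - 210 + 84 - 90)/6)**2 = ((1/6)*9)**2 = (3/2)**2 = 9/4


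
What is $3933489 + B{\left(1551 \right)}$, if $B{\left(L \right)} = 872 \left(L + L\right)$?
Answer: $6638433$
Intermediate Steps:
$B{\left(L \right)} = 1744 L$ ($B{\left(L \right)} = 872 \cdot 2 L = 1744 L$)
$3933489 + B{\left(1551 \right)} = 3933489 + 1744 \cdot 1551 = 3933489 + 2704944 = 6638433$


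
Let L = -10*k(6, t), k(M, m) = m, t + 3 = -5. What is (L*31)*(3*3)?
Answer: 22320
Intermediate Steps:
t = -8 (t = -3 - 5 = -8)
L = 80 (L = -10*(-8) = 80)
(L*31)*(3*3) = (80*31)*(3*3) = 2480*9 = 22320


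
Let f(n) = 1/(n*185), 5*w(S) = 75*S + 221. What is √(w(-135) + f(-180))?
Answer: I*√2440543717/1110 ≈ 44.506*I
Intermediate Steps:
w(S) = 221/5 + 15*S (w(S) = (75*S + 221)/5 = (221 + 75*S)/5 = 221/5 + 15*S)
f(n) = 1/(185*n) (f(n) = (1/185)/n = 1/(185*n))
√(w(-135) + f(-180)) = √((221/5 + 15*(-135)) + (1/185)/(-180)) = √((221/5 - 2025) + (1/185)*(-1/180)) = √(-9904/5 - 1/33300) = √(-65960641/33300) = I*√2440543717/1110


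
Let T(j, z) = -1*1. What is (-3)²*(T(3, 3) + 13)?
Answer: 108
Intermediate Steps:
T(j, z) = -1
(-3)²*(T(3, 3) + 13) = (-3)²*(-1 + 13) = 9*12 = 108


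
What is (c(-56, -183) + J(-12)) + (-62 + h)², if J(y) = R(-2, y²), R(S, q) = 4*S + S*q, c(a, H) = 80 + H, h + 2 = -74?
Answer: 18645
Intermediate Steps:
h = -76 (h = -2 - 74 = -76)
J(y) = -8 - 2*y² (J(y) = -2*(4 + y²) = -8 - 2*y²)
(c(-56, -183) + J(-12)) + (-62 + h)² = ((80 - 183) + (-8 - 2*(-12)²)) + (-62 - 76)² = (-103 + (-8 - 2*144)) + (-138)² = (-103 + (-8 - 288)) + 19044 = (-103 - 296) + 19044 = -399 + 19044 = 18645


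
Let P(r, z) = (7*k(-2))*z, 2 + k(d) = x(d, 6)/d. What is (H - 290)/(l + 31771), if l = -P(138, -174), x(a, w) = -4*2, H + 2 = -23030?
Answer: -23322/34207 ≈ -0.68179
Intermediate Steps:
H = -23032 (H = -2 - 23030 = -23032)
x(a, w) = -8
k(d) = -2 - 8/d
P(r, z) = 14*z (P(r, z) = (7*(-2 - 8/(-2)))*z = (7*(-2 - 8*(-½)))*z = (7*(-2 + 4))*z = (7*2)*z = 14*z)
l = 2436 (l = -14*(-174) = -1*(-2436) = 2436)
(H - 290)/(l + 31771) = (-23032 - 290)/(2436 + 31771) = -23322/34207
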